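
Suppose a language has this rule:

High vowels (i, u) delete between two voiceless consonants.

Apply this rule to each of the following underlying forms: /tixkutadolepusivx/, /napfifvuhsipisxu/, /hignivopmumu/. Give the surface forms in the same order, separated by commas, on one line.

/tixkutadolepusivx/: /i/ is a high vowel flanked by voiceless consonants /t/ and /x/, so it deletes. /u/ is a high vowel flanked by voiceless consonants /k/ and /t/, so it deletes. /u/ is a high vowel flanked by voiceless consonants /p/ and /s/, so it deletes. → [txktadolepsivx].
/napfifvuhsipisxu/: /i/ is a high vowel flanked by voiceless consonants /f/ and /f/, so it deletes. /i/ is a high vowel flanked by voiceless consonants /s/ and /p/, so it deletes. /i/ is a high vowel flanked by voiceless consonants /p/ and /s/, so it deletes. → [napffvuhspsxu].
/hignivopmumu/: the rule's environment is not met; surfaces unchanged as [hignivopmumu].

txktadolepsivx, napffvuhspsxu, hignivopmumu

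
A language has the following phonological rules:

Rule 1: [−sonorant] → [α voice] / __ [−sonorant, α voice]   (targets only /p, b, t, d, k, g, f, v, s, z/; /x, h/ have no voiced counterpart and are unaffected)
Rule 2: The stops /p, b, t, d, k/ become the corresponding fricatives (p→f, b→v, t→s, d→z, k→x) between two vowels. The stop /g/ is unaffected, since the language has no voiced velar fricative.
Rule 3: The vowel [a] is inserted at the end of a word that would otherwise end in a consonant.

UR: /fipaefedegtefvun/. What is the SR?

fifaefezektevvuna

Rule 1 (regressive voicing assimilation): /g/ precedes the voiceless obstruent /t/, so it devoices to [k] by assimilation. /f/ precedes the voiced obstruent /v/, so it voices to [v] by assimilation. /fipaefedegtefvun/ → fipaefedektevvun.
Rule 2 (intervocalic spirantization): /p/ is a stop between vowels /i/ and /a/, so it spirantizes to the fricative [f]. /d/ is a stop between vowels /e/ and /e/, so it spirantizes to the fricative [z]. /fipaefedektevvun/ → fifaefezektevvun.
Rule 3 (final a-epenthesis): the form ends in the consonant /n/, so [a] is inserted word-finally. /fifaefezektevvun/ → fifaefezektevvuna.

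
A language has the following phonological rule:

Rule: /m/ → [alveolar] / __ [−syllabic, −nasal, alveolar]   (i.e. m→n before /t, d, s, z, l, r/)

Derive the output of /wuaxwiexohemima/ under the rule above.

No segment of /wuaxwiexohemima/ meets the structural description of the rule, so the form surfaces unchanged.

wuaxwiexohemima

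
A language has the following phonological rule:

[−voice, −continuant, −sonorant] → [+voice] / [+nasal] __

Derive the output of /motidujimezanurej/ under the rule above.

motidujimezanurej

No segment of /motidujimezanurej/ meets the structural description of the rule, so the form surfaces unchanged.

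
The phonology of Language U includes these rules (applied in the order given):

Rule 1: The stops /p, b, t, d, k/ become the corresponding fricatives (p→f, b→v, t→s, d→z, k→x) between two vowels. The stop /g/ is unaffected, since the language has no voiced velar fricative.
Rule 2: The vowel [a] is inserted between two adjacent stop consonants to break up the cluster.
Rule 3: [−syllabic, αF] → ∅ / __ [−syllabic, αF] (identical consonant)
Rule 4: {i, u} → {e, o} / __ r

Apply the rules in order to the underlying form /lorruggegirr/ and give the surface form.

Rule 1 (intervocalic spirantization): no segment meets the environment; /lorruggegirr/ is unchanged.
Rule 2 (stop-cluster a-epenthesis): /g/ and /g/ form a stop–stop cluster, so [a] is inserted between them. /lorruggegirr/ → lorrugagegirr.
Rule 3 (degemination): /rr/ is a geminate; the first /r/ deletes. /rr/ is a geminate; the first /r/ deletes. /lorrugagegirr/ → lorugagegir.
Rule 4 (pre-rhotic lowering): /i/ is a high vowel immediately before /r/, so it lowers to [e]. /lorugagegir/ → lorugageger.

lorugageger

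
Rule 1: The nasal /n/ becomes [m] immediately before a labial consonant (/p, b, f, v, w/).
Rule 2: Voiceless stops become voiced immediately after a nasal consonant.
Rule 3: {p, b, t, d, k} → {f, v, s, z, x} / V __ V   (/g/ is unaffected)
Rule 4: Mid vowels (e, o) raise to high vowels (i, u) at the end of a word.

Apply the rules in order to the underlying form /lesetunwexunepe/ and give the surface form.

Rule 1 (nasal place assimilation): /n/ precedes the labial consonant /w/, so it assimilates in place to [m]. /lesetunwexunepe/ → lesetumwexunepe.
Rule 2 (post-nasal voicing): no segment meets the environment; /lesetumwexunepe/ is unchanged.
Rule 3 (intervocalic spirantization): /t/ is a stop between vowels /e/ and /u/, so it spirantizes to the fricative [s]. /p/ is a stop between vowels /e/ and /e/, so it spirantizes to the fricative [f]. /lesetumwexunepe/ → lesesumwexunefe.
Rule 4 (final vowel raising): /e/ is a mid vowel in word-final position, so it raises to [i]. /lesesumwexunefe/ → lesesumwexunefi.

lesesumwexunefi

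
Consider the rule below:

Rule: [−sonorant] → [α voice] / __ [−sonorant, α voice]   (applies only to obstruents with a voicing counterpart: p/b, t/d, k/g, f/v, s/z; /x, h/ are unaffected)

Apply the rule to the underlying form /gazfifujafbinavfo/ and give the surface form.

/z/ precedes the voiceless obstruent /f/, so it devoices to [s] by assimilation.
/f/ precedes the voiced obstruent /b/, so it voices to [v] by assimilation.
/v/ precedes the voiceless obstruent /f/, so it devoices to [f] by assimilation.
Surface form: [gasfifujavbinaffo].

gasfifujavbinaffo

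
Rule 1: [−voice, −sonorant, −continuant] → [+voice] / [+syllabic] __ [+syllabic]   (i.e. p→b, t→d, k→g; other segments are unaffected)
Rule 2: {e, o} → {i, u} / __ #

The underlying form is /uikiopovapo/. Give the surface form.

uigiobovabu

Rule 1 (intervocalic voicing): /k/ is a voiceless stop between vowels /i/ and /i/, so it voices to [g]. /p/ is a voiceless stop between vowels /o/ and /o/, so it voices to [b]. /p/ is a voiceless stop between vowels /a/ and /o/, so it voices to [b]. /uikiopovapo/ → uigiobovabo.
Rule 2 (final vowel raising): /o/ is a mid vowel in word-final position, so it raises to [u]. /uigiobovabo/ → uigiobovabu.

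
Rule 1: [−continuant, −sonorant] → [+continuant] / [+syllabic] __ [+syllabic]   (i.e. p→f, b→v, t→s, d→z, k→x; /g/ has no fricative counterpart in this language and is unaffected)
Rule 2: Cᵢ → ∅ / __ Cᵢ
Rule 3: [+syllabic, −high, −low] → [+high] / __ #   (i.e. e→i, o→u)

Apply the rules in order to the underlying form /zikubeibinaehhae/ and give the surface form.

zixuveivinaehai

Rule 1 (intervocalic spirantization): /k/ is a stop between vowels /i/ and /u/, so it spirantizes to the fricative [x]. /b/ is a stop between vowels /u/ and /e/, so it spirantizes to the fricative [v]. /b/ is a stop between vowels /i/ and /i/, so it spirantizes to the fricative [v]. /zikubeibinaehhae/ → zixuveivinaehhae.
Rule 2 (degemination): /hh/ is a geminate; the first /h/ deletes. /zixuveivinaehhae/ → zixuveivinaehae.
Rule 3 (final vowel raising): /e/ is a mid vowel in word-final position, so it raises to [i]. /zixuveivinaehae/ → zixuveivinaehai.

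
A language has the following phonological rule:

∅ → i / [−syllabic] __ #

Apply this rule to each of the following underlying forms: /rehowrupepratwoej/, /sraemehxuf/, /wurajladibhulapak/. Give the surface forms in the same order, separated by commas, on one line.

rehowrupepratwoeji, sraemehxufi, wurajladibhulapaki

/rehowrupepratwoej/: the form ends in the consonant /j/, so [i] is inserted word-finally. → [rehowrupepratwoeji].
/sraemehxuf/: the form ends in the consonant /f/, so [i] is inserted word-finally. → [sraemehxufi].
/wurajladibhulapak/: the form ends in the consonant /k/, so [i] is inserted word-finally. → [wurajladibhulapaki].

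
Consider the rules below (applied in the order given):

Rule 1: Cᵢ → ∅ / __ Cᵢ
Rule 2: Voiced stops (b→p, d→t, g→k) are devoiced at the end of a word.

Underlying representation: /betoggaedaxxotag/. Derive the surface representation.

Rule 1 (degemination): /gg/ is a geminate; the first /g/ deletes. /xx/ is a geminate; the first /x/ deletes. /betoggaedaxxotag/ → betogaedaxotag.
Rule 2 (final devoicing): /g/ is a voiced stop in word-final position, so it devoices to [k]. /betogaedaxotag/ → betogaedaxotak.

betogaedaxotak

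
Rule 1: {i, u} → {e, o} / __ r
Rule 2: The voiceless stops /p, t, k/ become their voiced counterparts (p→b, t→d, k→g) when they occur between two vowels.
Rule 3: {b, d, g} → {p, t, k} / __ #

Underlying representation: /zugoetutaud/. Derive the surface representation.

zugoedudaut

Rule 1 (pre-rhotic lowering): no segment meets the environment; /zugoetutaud/ is unchanged.
Rule 2 (intervocalic voicing): /t/ is a voiceless stop between vowels /e/ and /u/, so it voices to [d]. /t/ is a voiceless stop between vowels /u/ and /a/, so it voices to [d]. /zugoetutaud/ → zugoedudaud.
Rule 3 (final devoicing): /d/ is a voiced stop in word-final position, so it devoices to [t]. /zugoedudaud/ → zugoedudaut.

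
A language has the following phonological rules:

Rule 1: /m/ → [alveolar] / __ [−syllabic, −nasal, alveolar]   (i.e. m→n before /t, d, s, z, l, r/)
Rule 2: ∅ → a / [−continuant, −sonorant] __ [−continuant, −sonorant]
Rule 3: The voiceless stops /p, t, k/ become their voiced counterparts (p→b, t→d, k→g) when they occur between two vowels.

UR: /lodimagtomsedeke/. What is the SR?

Rule 1 (nasal place assimilation): /m/ precedes the alveolar consonant /s/, so it assimilates in place to [n]. /lodimagtomsedeke/ → lodimagtonsedeke.
Rule 2 (stop-cluster a-epenthesis): /g/ and /t/ form a stop–stop cluster, so [a] is inserted between them. /lodimagtonsedeke/ → lodimagatonsedeke.
Rule 3 (intervocalic voicing): /t/ is a voiceless stop between vowels /a/ and /o/, so it voices to [d]. /k/ is a voiceless stop between vowels /e/ and /e/, so it voices to [g]. /lodimagatonsedeke/ → lodimagadonsedege.

lodimagadonsedege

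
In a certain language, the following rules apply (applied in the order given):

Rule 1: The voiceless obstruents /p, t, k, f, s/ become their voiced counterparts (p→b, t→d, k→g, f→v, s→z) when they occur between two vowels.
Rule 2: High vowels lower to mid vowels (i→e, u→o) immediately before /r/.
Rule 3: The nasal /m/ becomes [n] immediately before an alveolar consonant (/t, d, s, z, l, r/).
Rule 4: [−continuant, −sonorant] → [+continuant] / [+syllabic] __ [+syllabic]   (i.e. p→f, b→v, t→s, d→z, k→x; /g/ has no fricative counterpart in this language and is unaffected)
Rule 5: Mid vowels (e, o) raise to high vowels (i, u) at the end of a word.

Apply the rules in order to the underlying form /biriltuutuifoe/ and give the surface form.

beriltuuzuivoi

Rule 1 (intervocalic voicing): /t/ is a voiceless obstruent between vowels /u/ and /u/, so it voices to [d]. /f/ is a voiceless obstruent between vowels /i/ and /o/, so it voices to [v]. /biriltuutuifoe/ → biriltuuduivoe.
Rule 2 (pre-rhotic lowering): /i/ is a high vowel immediately before /r/, so it lowers to [e]. /biriltuuduivoe/ → beriltuuduivoe.
Rule 3 (nasal place assimilation): no segment meets the environment; /beriltuuduivoe/ is unchanged.
Rule 4 (intervocalic spirantization): /d/ is a stop between vowels /u/ and /u/, so it spirantizes to the fricative [z]. /beriltuuduivoe/ → beriltuuzuivoe.
Rule 5 (final vowel raising): /e/ is a mid vowel in word-final position, so it raises to [i]. /beriltuuzuivoe/ → beriltuuzuivoi.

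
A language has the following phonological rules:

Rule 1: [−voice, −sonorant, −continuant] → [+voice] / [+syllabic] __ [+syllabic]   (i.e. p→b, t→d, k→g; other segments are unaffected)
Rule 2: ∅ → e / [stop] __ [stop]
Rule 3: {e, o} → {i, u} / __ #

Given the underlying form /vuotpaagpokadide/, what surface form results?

vuotepaagepogadidi

Rule 1 (intervocalic voicing): /k/ is a voiceless stop between vowels /o/ and /a/, so it voices to [g]. /vuotpaagpokadide/ → vuotpaagpogadide.
Rule 2 (stop-cluster e-epenthesis): /t/ and /p/ form a stop–stop cluster, so [e] is inserted between them. /g/ and /p/ form a stop–stop cluster, so [e] is inserted between them. /vuotpaagpogadide/ → vuotepaagepogadide.
Rule 3 (final vowel raising): /e/ is a mid vowel in word-final position, so it raises to [i]. /vuotepaagepogadide/ → vuotepaagepogadidi.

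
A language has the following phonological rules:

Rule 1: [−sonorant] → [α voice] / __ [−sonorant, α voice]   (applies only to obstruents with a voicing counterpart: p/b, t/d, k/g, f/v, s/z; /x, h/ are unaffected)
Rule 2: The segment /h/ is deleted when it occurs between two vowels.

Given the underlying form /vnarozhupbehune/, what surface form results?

Rule 1 (regressive voicing assimilation): /z/ precedes the voiceless obstruent /h/, so it devoices to [s] by assimilation. /p/ precedes the voiced obstruent /b/, so it voices to [b] by assimilation. /vnarozhupbehune/ → vnaroshubbehune.
Rule 2 (intervocalic h-deletion): /h/ occurs between vowels /e/ and /u/, so it deletes. /vnaroshubbehune/ → vnaroshubbeune.

vnaroshubbeune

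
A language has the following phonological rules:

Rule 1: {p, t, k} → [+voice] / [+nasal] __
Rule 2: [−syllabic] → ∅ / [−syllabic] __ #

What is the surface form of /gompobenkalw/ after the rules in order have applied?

gombobengal

Rule 1 (post-nasal voicing): /p/ is a voiceless stop immediately after the nasal /m/, so it voices to [b]. /k/ is a voiceless stop immediately after the nasal /n/, so it voices to [g]. /gompobenkalw/ → gombobengalw.
Rule 2 (final cluster simplification): /w/ is the second consonant of a word-final cluster /lw/, so it deletes. /gombobengalw/ → gombobengal.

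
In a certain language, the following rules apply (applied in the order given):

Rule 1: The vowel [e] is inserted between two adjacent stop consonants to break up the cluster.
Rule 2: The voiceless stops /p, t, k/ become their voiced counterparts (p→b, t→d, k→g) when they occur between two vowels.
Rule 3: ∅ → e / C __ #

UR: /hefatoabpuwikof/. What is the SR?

hefadoabebuwigofe

Rule 1 (stop-cluster e-epenthesis): /b/ and /p/ form a stop–stop cluster, so [e] is inserted between them. /hefatoabpuwikof/ → hefatoabepuwikof.
Rule 2 (intervocalic voicing): /t/ is a voiceless stop between vowels /a/ and /o/, so it voices to [d]. /p/ is a voiceless stop between vowels /e/ and /u/, so it voices to [b]. /k/ is a voiceless stop between vowels /i/ and /o/, so it voices to [g]. /hefatoabepuwikof/ → hefadoabebuwigof.
Rule 3 (final e-epenthesis): the form ends in the consonant /f/, so [e] is inserted word-finally. /hefadoabebuwigof/ → hefadoabebuwigofe.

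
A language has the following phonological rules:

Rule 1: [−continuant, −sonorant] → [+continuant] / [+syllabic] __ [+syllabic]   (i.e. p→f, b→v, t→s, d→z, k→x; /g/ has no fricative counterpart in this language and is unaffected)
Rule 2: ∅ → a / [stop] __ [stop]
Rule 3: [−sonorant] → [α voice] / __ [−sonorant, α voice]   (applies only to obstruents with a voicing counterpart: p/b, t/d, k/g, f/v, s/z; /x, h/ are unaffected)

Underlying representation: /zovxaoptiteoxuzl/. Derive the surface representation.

zofxaopatiseoxuzl

Rule 1 (intervocalic spirantization): /t/ is a stop between vowels /i/ and /e/, so it spirantizes to the fricative [s]. /zovxaoptiteoxuzl/ → zovxaoptiseoxuzl.
Rule 2 (stop-cluster a-epenthesis): /p/ and /t/ form a stop–stop cluster, so [a] is inserted between them. /zovxaoptiseoxuzl/ → zovxaopatiseoxuzl.
Rule 3 (regressive voicing assimilation): /v/ precedes the voiceless obstruent /x/, so it devoices to [f] by assimilation. /zovxaopatiseoxuzl/ → zofxaopatiseoxuzl.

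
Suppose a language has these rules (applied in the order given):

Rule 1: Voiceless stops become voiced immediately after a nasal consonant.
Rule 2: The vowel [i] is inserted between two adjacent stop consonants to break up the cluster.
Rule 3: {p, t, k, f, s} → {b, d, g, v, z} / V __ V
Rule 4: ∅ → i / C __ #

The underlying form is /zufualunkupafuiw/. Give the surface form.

zuvualungubavuiwi

Rule 1 (post-nasal voicing): /k/ is a voiceless stop immediately after the nasal /n/, so it voices to [g]. /zufualunkupafuiw/ → zufualungupafuiw.
Rule 2 (stop-cluster i-epenthesis): no segment meets the environment; /zufualungupafuiw/ is unchanged.
Rule 3 (intervocalic voicing): /f/ is a voiceless obstruent between vowels /u/ and /u/, so it voices to [v]. /p/ is a voiceless obstruent between vowels /u/ and /a/, so it voices to [b]. /f/ is a voiceless obstruent between vowels /a/ and /u/, so it voices to [v]. /zufualungupafuiw/ → zuvualungubavuiw.
Rule 4 (final i-epenthesis): the form ends in the consonant /w/, so [i] is inserted word-finally. /zuvualungubavuiw/ → zuvualungubavuiwi.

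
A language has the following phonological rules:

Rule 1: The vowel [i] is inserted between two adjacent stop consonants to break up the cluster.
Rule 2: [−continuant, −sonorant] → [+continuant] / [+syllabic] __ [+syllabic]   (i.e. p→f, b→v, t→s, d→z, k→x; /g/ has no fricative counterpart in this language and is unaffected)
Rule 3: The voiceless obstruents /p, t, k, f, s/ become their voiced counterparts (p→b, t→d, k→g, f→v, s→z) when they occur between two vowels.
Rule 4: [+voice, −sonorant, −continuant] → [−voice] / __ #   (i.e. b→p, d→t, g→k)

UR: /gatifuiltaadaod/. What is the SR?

gazivuiltaazaot

Rule 1 (stop-cluster i-epenthesis): no segment meets the environment; /gatifuiltaadaod/ is unchanged.
Rule 2 (intervocalic spirantization): /t/ is a stop between vowels /a/ and /i/, so it spirantizes to the fricative [s]. /d/ is a stop between vowels /a/ and /a/, so it spirantizes to the fricative [z]. /gatifuiltaadaod/ → gasifuiltaazaod.
Rule 3 (intervocalic voicing): /s/ is a voiceless obstruent between vowels /a/ and /i/, so it voices to [z]. /f/ is a voiceless obstruent between vowels /i/ and /u/, so it voices to [v]. /gasifuiltaazaod/ → gazivuiltaazaod.
Rule 4 (final devoicing): /d/ is a voiced stop in word-final position, so it devoices to [t]. /gazivuiltaazaod/ → gazivuiltaazaot.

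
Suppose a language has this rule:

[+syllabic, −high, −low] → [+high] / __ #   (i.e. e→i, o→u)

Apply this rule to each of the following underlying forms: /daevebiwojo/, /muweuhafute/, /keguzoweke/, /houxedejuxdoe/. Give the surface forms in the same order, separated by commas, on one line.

/daevebiwojo/: /o/ is a mid vowel in word-final position, so it raises to [u]. → [daevebiwoju].
/muweuhafute/: /e/ is a mid vowel in word-final position, so it raises to [i]. → [muweuhafuti].
/keguzoweke/: /e/ is a mid vowel in word-final position, so it raises to [i]. → [keguzoweki].
/houxedejuxdoe/: /e/ is a mid vowel in word-final position, so it raises to [i]. → [houxedejuxdoi].

daevebiwoju, muweuhafuti, keguzoweki, houxedejuxdoi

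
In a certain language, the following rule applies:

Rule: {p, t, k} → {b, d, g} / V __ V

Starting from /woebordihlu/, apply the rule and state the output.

No segment of /woebordihlu/ meets the structural description of the rule, so the form surfaces unchanged.

woebordihlu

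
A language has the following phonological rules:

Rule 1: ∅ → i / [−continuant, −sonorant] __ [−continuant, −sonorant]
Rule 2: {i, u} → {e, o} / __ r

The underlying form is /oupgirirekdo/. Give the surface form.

oupigererekido

Rule 1 (stop-cluster i-epenthesis): /p/ and /g/ form a stop–stop cluster, so [i] is inserted between them. /k/ and /d/ form a stop–stop cluster, so [i] is inserted between them. /oupgirirekdo/ → oupigirirekido.
Rule 2 (pre-rhotic lowering): /i/ is a high vowel immediately before /r/, so it lowers to [e]. /i/ is a high vowel immediately before /r/, so it lowers to [e]. /oupigirirekido/ → oupigererekido.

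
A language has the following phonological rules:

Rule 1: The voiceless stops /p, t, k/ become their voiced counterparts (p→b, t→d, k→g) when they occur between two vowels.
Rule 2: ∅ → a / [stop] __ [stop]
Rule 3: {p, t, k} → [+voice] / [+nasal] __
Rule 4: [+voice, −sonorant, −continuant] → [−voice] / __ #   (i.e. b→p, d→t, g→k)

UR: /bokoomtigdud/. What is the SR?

bogoomdigadut

Rule 1 (intervocalic voicing): /k/ is a voiceless stop between vowels /o/ and /o/, so it voices to [g]. /bokoomtigdud/ → bogoomtigdud.
Rule 2 (stop-cluster a-epenthesis): /g/ and /d/ form a stop–stop cluster, so [a] is inserted between them. /bogoomtigdud/ → bogoomtigadud.
Rule 3 (post-nasal voicing): /t/ is a voiceless stop immediately after the nasal /m/, so it voices to [d]. /bogoomtigadud/ → bogoomdigadud.
Rule 4 (final devoicing): /d/ is a voiced stop in word-final position, so it devoices to [t]. /bogoomdigadud/ → bogoomdigadut.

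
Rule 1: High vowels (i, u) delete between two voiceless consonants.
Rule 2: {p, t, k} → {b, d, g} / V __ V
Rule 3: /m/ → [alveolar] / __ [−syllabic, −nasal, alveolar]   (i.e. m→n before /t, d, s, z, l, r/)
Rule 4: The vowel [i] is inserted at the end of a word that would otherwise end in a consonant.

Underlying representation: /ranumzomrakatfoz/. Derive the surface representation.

Rule 1 (high vowel syncope): no segment meets the environment; /ranumzomrakatfoz/ is unchanged.
Rule 2 (intervocalic voicing): /k/ is a voiceless stop between vowels /a/ and /a/, so it voices to [g]. /ranumzomrakatfoz/ → ranumzomragatfoz.
Rule 3 (nasal place assimilation): /m/ precedes the alveolar consonant /z/, so it assimilates in place to [n]. /m/ precedes the alveolar consonant /r/, so it assimilates in place to [n]. /ranumzomragatfoz/ → ranunzonragatfoz.
Rule 4 (final i-epenthesis): the form ends in the consonant /z/, so [i] is inserted word-finally. /ranunzonragatfoz/ → ranunzonragatfozi.

ranunzonragatfozi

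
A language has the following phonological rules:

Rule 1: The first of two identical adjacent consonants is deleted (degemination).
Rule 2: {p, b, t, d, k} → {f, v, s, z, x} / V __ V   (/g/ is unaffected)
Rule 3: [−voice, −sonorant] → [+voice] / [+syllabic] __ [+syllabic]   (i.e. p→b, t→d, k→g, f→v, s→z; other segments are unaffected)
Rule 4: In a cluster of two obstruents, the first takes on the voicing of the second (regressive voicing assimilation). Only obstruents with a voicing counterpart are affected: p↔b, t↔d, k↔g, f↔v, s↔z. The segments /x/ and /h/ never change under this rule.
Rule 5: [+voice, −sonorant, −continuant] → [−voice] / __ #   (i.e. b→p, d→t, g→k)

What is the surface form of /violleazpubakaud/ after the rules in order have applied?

Rule 1 (degemination): /ll/ is a geminate; the first /l/ deletes. /violleazpubakaud/ → violeazpubakaud.
Rule 2 (intervocalic spirantization): /b/ is a stop between vowels /u/ and /a/, so it spirantizes to the fricative [v]. /k/ is a stop between vowels /a/ and /a/, so it spirantizes to the fricative [x]. /violeazpubakaud/ → violeazpuvaxaud.
Rule 3 (intervocalic voicing): no segment meets the environment; /violeazpuvaxaud/ is unchanged.
Rule 4 (regressive voicing assimilation): /z/ precedes the voiceless obstruent /p/, so it devoices to [s] by assimilation. /violeazpuvaxaud/ → violeaspuvaxaud.
Rule 5 (final devoicing): /d/ is a voiced stop in word-final position, so it devoices to [t]. /violeaspuvaxaud/ → violeaspuvaxaut.

violeaspuvaxaut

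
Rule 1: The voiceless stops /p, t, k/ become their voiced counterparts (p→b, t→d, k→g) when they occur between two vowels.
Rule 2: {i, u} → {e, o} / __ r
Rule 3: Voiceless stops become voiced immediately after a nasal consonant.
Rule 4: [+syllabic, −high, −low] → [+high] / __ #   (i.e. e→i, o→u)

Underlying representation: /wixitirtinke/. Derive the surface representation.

Rule 1 (intervocalic voicing): /t/ is a voiceless stop between vowels /i/ and /i/, so it voices to [d]. /wixitirtinke/ → wixidirtinke.
Rule 2 (pre-rhotic lowering): /i/ is a high vowel immediately before /r/, so it lowers to [e]. /wixidirtinke/ → wixidertinke.
Rule 3 (post-nasal voicing): /k/ is a voiceless stop immediately after the nasal /n/, so it voices to [g]. /wixidertinke/ → wixidertinge.
Rule 4 (final vowel raising): /e/ is a mid vowel in word-final position, so it raises to [i]. /wixidertinge/ → wixidertingi.

wixidertingi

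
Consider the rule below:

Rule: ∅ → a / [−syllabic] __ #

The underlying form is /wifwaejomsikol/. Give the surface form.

the form ends in the consonant /l/, so [a] is inserted word-finally.
Surface form: [wifwaejomsikola].

wifwaejomsikola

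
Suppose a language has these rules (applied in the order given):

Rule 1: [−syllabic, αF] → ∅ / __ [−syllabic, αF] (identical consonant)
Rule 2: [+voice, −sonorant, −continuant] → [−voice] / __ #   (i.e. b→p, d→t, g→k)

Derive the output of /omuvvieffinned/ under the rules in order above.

omuviefinet

Rule 1 (degemination): /vv/ is a geminate; the first /v/ deletes. /ff/ is a geminate; the first /f/ deletes. /nn/ is a geminate; the first /n/ deletes. /omuvvieffinned/ → omuviefined.
Rule 2 (final devoicing): /d/ is a voiced stop in word-final position, so it devoices to [t]. /omuviefined/ → omuviefinet.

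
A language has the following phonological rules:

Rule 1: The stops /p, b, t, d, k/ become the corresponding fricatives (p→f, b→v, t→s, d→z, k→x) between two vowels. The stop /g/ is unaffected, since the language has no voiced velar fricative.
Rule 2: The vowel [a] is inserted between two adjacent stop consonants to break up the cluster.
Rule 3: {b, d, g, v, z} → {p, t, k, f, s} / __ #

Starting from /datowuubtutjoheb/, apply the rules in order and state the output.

dasowuubatutjohep

Rule 1 (intervocalic spirantization): /t/ is a stop between vowels /a/ and /o/, so it spirantizes to the fricative [s]. /datowuubtutjoheb/ → dasowuubtutjoheb.
Rule 2 (stop-cluster a-epenthesis): /b/ and /t/ form a stop–stop cluster, so [a] is inserted between them. /dasowuubtutjoheb/ → dasowuubatutjoheb.
Rule 3 (final devoicing): /b/ is a voiced obstruent in word-final position, so it devoices to [p]. /dasowuubatutjoheb/ → dasowuubatutjohep.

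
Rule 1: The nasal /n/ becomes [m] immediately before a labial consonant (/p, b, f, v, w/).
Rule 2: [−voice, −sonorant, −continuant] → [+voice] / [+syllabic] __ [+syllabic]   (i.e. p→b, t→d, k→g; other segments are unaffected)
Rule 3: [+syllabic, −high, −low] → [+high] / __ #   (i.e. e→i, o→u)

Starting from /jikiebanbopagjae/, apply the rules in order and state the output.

jigiebambobagjai

Rule 1 (nasal place assimilation): /n/ precedes the labial consonant /b/, so it assimilates in place to [m]. /jikiebanbopagjae/ → jikiebambopagjae.
Rule 2 (intervocalic voicing): /k/ is a voiceless stop between vowels /i/ and /i/, so it voices to [g]. /p/ is a voiceless stop between vowels /o/ and /a/, so it voices to [b]. /jikiebambopagjae/ → jigiebambobagjae.
Rule 3 (final vowel raising): /e/ is a mid vowel in word-final position, so it raises to [i]. /jigiebambobagjae/ → jigiebambobagjai.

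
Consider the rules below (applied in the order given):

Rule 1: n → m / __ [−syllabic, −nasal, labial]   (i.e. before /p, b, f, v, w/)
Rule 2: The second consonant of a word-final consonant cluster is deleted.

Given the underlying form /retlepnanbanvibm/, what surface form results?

retlepnambamvib

Rule 1 (nasal place assimilation): /n/ precedes the labial consonant /b/, so it assimilates in place to [m]. /n/ precedes the labial consonant /v/, so it assimilates in place to [m]. /retlepnanbanvibm/ → retlepnambamvibm.
Rule 2 (final cluster simplification): /m/ is the second consonant of a word-final cluster /bm/, so it deletes. /retlepnambamvibm/ → retlepnambamvib.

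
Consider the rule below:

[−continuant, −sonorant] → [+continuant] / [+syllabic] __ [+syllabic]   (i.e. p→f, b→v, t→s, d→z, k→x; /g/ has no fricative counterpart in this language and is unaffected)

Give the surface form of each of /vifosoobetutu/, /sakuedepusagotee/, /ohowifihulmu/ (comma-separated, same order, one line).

vifosoovesusu, saxuezefusagosee, ohowifihulmu

/vifosoobetutu/: /b/ is a stop between vowels /o/ and /e/, so it spirantizes to the fricative [v]. /t/ is a stop between vowels /e/ and /u/, so it spirantizes to the fricative [s]. /t/ is a stop between vowels /u/ and /u/, so it spirantizes to the fricative [s]. → [vifosoovesusu].
/sakuedepusagotee/: /k/ is a stop between vowels /a/ and /u/, so it spirantizes to the fricative [x]. /d/ is a stop between vowels /e/ and /e/, so it spirantizes to the fricative [z]. /p/ is a stop between vowels /e/ and /u/, so it spirantizes to the fricative [f]. /t/ is a stop between vowels /o/ and /e/, so it spirantizes to the fricative [s]. → [saxuezefusagosee].
/ohowifihulmu/: the rule's environment is not met; surfaces unchanged as [ohowifihulmu].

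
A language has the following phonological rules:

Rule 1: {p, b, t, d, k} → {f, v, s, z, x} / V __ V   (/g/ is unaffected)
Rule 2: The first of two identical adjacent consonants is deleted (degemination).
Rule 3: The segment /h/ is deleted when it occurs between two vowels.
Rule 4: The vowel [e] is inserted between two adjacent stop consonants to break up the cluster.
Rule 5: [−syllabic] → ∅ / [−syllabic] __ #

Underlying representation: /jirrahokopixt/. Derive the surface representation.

jiraoxofix

Rule 1 (intervocalic spirantization): /k/ is a stop between vowels /o/ and /o/, so it spirantizes to the fricative [x]. /p/ is a stop between vowels /o/ and /i/, so it spirantizes to the fricative [f]. /jirrahokopixt/ → jirrahoxofixt.
Rule 2 (degemination): /rr/ is a geminate; the first /r/ deletes. /jirrahoxofixt/ → jirahoxofixt.
Rule 3 (intervocalic h-deletion): /h/ occurs between vowels /a/ and /o/, so it deletes. /jirahoxofixt/ → jiraoxofixt.
Rule 4 (stop-cluster e-epenthesis): no segment meets the environment; /jiraoxofixt/ is unchanged.
Rule 5 (final cluster simplification): /t/ is the second consonant of a word-final cluster /xt/, so it deletes. /jiraoxofixt/ → jiraoxofix.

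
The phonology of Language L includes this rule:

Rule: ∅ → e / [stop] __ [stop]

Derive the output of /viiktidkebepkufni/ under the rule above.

viiketidekebepekufni

/k/ and /t/ form a stop–stop cluster, so [e] is inserted between them.
/d/ and /k/ form a stop–stop cluster, so [e] is inserted between them.
/p/ and /k/ form a stop–stop cluster, so [e] is inserted between them.
Surface form: [viiketidekebepekufni].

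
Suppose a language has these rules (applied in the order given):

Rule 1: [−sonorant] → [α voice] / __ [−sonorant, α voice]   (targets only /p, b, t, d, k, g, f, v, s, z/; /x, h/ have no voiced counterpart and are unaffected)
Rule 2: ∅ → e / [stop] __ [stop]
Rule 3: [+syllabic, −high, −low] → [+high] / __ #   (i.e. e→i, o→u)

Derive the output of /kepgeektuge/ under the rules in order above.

Rule 1 (regressive voicing assimilation): /p/ precedes the voiced obstruent /g/, so it voices to [b] by assimilation. /kepgeektuge/ → kebgeektuge.
Rule 2 (stop-cluster e-epenthesis): /b/ and /g/ form a stop–stop cluster, so [e] is inserted between them. /k/ and /t/ form a stop–stop cluster, so [e] is inserted between them. /kebgeektuge/ → kebegeeketuge.
Rule 3 (final vowel raising): /e/ is a mid vowel in word-final position, so it raises to [i]. /kebegeeketuge/ → kebegeeketugi.

kebegeeketugi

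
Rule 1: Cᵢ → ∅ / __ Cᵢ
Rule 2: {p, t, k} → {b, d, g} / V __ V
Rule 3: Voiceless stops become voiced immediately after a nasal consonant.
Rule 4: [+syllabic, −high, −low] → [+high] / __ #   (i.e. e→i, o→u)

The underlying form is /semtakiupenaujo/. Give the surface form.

Rule 1 (degemination): no segment meets the environment; /semtakiupenaujo/ is unchanged.
Rule 2 (intervocalic voicing): /k/ is a voiceless stop between vowels /a/ and /i/, so it voices to [g]. /p/ is a voiceless stop between vowels /u/ and /e/, so it voices to [b]. /semtakiupenaujo/ → semtagiubenaujo.
Rule 3 (post-nasal voicing): /t/ is a voiceless stop immediately after the nasal /m/, so it voices to [d]. /semtagiubenaujo/ → semdagiubenaujo.
Rule 4 (final vowel raising): /o/ is a mid vowel in word-final position, so it raises to [u]. /semdagiubenaujo/ → semdagiubenauju.

semdagiubenauju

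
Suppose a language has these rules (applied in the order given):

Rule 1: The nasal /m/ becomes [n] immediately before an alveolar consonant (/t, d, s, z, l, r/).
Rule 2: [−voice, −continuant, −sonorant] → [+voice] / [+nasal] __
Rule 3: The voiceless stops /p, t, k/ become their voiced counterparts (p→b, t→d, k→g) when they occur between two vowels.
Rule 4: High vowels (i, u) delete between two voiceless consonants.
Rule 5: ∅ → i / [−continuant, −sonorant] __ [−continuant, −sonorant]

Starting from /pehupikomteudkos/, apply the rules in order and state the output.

pehubigondeudikos

Rule 1 (nasal place assimilation): /m/ precedes the alveolar consonant /t/, so it assimilates in place to [n]. /pehupikomteudkos/ → pehupikonteudkos.
Rule 2 (post-nasal voicing): /t/ is a voiceless stop immediately after the nasal /n/, so it voices to [d]. /pehupikonteudkos/ → pehupikondeudkos.
Rule 3 (intervocalic voicing): /p/ is a voiceless stop between vowels /u/ and /i/, so it voices to [b]. /k/ is a voiceless stop between vowels /i/ and /o/, so it voices to [g]. /pehupikondeudkos/ → pehubigondeudkos.
Rule 4 (high vowel syncope): no segment meets the environment; /pehubigondeudkos/ is unchanged.
Rule 5 (stop-cluster i-epenthesis): /d/ and /k/ form a stop–stop cluster, so [i] is inserted between them. /pehubigondeudkos/ → pehubigondeudikos.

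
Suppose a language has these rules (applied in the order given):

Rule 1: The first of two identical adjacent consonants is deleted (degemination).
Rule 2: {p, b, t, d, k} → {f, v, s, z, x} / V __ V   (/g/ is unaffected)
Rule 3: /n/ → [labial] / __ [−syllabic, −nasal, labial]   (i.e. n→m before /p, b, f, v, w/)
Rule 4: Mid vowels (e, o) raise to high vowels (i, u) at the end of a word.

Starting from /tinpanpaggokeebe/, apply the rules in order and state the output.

Rule 1 (degemination): /gg/ is a geminate; the first /g/ deletes. /tinpanpaggokeebe/ → tinpanpagokeebe.
Rule 2 (intervocalic spirantization): /k/ is a stop between vowels /o/ and /e/, so it spirantizes to the fricative [x]. /b/ is a stop between vowels /e/ and /e/, so it spirantizes to the fricative [v]. /tinpanpagokeebe/ → tinpanpagoxeeve.
Rule 3 (nasal place assimilation): /n/ precedes the labial consonant /p/, so it assimilates in place to [m]. /n/ precedes the labial consonant /p/, so it assimilates in place to [m]. /tinpanpagoxeeve/ → timpampagoxeeve.
Rule 4 (final vowel raising): /e/ is a mid vowel in word-final position, so it raises to [i]. /timpampagoxeeve/ → timpampagoxeevi.

timpampagoxeevi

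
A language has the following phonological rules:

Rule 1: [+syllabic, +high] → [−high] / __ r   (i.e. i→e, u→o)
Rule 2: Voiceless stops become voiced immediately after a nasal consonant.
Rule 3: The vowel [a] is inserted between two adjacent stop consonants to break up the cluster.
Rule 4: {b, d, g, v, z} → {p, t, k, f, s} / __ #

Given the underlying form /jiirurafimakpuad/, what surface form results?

jierorafimakapuat

Rule 1 (pre-rhotic lowering): /i/ is a high vowel immediately before /r/, so it lowers to [e]. /u/ is a high vowel immediately before /r/, so it lowers to [o]. /jiirurafimakpuad/ → jierorafimakpuad.
Rule 2 (post-nasal voicing): no segment meets the environment; /jierorafimakpuad/ is unchanged.
Rule 3 (stop-cluster a-epenthesis): /k/ and /p/ form a stop–stop cluster, so [a] is inserted between them. /jierorafimakpuad/ → jierorafimakapuad.
Rule 4 (final devoicing): /d/ is a voiced obstruent in word-final position, so it devoices to [t]. /jierorafimakapuad/ → jierorafimakapuat.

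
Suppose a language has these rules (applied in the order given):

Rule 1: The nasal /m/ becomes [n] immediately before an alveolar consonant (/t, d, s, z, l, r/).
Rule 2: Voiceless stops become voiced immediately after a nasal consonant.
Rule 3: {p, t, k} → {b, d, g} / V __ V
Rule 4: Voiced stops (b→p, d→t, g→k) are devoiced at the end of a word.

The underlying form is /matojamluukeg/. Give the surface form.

madojanluugek

Rule 1 (nasal place assimilation): /m/ precedes the alveolar consonant /l/, so it assimilates in place to [n]. /matojamluukeg/ → matojanluukeg.
Rule 2 (post-nasal voicing): no segment meets the environment; /matojanluukeg/ is unchanged.
Rule 3 (intervocalic voicing): /t/ is a voiceless stop between vowels /a/ and /o/, so it voices to [d]. /k/ is a voiceless stop between vowels /u/ and /e/, so it voices to [g]. /matojanluukeg/ → madojanluugeg.
Rule 4 (final devoicing): /g/ is a voiced stop in word-final position, so it devoices to [k]. /madojanluugeg/ → madojanluugek.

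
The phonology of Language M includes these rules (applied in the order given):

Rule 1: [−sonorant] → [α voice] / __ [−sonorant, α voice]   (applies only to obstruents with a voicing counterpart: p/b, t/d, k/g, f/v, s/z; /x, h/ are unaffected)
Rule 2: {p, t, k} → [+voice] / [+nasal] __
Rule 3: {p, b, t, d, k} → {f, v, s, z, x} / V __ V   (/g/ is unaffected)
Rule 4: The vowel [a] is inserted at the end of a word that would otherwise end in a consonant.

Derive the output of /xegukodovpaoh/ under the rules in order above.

Rule 1 (regressive voicing assimilation): /v/ precedes the voiceless obstruent /p/, so it devoices to [f] by assimilation. /xegukodovpaoh/ → xegukodofpaoh.
Rule 2 (post-nasal voicing): no segment meets the environment; /xegukodofpaoh/ is unchanged.
Rule 3 (intervocalic spirantization): /k/ is a stop between vowels /u/ and /o/, so it spirantizes to the fricative [x]. /d/ is a stop between vowels /o/ and /o/, so it spirantizes to the fricative [z]. /xegukodofpaoh/ → xeguxozofpaoh.
Rule 4 (final a-epenthesis): the form ends in the consonant /h/, so [a] is inserted word-finally. /xeguxozofpaoh/ → xeguxozofpaoha.

xeguxozofpaoha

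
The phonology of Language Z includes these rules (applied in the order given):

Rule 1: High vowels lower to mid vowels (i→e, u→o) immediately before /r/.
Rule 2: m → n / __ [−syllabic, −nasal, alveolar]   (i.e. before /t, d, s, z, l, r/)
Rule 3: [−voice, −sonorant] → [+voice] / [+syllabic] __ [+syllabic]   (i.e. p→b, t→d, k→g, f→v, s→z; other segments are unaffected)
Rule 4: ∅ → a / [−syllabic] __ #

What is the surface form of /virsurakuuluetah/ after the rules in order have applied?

Rule 1 (pre-rhotic lowering): /i/ is a high vowel immediately before /r/, so it lowers to [e]. /u/ is a high vowel immediately before /r/, so it lowers to [o]. /virsurakuuluetah/ → versorakuuluetah.
Rule 2 (nasal place assimilation): no segment meets the environment; /versorakuuluetah/ is unchanged.
Rule 3 (intervocalic voicing): /k/ is a voiceless obstruent between vowels /a/ and /u/, so it voices to [g]. /t/ is a voiceless obstruent between vowels /e/ and /a/, so it voices to [d]. /versorakuuluetah/ → versoraguuluedah.
Rule 4 (final a-epenthesis): the form ends in the consonant /h/, so [a] is inserted word-finally. /versoraguuluedah/ → versoraguuluedaha.

versoraguuluedaha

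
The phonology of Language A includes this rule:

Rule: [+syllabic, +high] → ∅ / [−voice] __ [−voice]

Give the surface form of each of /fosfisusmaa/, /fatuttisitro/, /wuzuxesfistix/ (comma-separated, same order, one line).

/fosfisusmaa/: /i/ is a high vowel flanked by voiceless consonants /f/ and /s/, so it deletes. /u/ is a high vowel flanked by voiceless consonants /s/ and /s/, so it deletes. → [fosfssmaa].
/fatuttisitro/: /u/ is a high vowel flanked by voiceless consonants /t/ and /t/, so it deletes. /i/ is a high vowel flanked by voiceless consonants /t/ and /s/, so it deletes. /i/ is a high vowel flanked by voiceless consonants /s/ and /t/, so it deletes. → [fatttstro].
/wuzuxesfistix/: /i/ is a high vowel flanked by voiceless consonants /f/ and /s/, so it deletes. /i/ is a high vowel flanked by voiceless consonants /t/ and /x/, so it deletes. → [wuzuxesfstx].

fosfssmaa, fatttstro, wuzuxesfstx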